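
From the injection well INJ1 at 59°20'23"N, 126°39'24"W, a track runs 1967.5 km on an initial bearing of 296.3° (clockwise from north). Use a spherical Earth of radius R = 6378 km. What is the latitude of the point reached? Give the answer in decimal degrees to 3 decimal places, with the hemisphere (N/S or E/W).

62.648°N

INJ1: φ = +59.33972°, λ = -126.65667°
δ = d/R = 1967.5/6378 = 0.308482 rad
φ₂ = arcsin(sin φ₁ cos δ + cos φ₁ sin δ cos θ)
   = arcsin(0.86021·0.95280 + 0.50995·0.30361·0.44307) = 62.64786°
λ₂ = λ₁ + atan2(sin θ sin δ cos φ₁, cos δ − sin φ₁ sin φ₂) = -162.98447°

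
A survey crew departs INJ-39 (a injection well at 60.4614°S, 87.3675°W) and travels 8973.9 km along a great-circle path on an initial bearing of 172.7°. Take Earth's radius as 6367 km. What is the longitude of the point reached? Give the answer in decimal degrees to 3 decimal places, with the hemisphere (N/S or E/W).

83.412°E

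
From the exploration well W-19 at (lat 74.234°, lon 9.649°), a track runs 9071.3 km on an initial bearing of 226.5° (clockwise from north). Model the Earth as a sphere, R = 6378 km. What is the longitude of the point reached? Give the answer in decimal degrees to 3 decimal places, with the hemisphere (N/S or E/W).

δ = d/R = 9071.3/6378 = 1.422280 rad
φ₂ = arcsin(sin φ₁ cos δ + cos φ₁ sin δ cos θ)
   = arcsin(0.96238·0.14797 + 0.27171·0.98899·-0.68835) = -2.43975°
λ₂ = λ₁ + atan2(sin θ sin δ cos φ₁, cos δ − sin φ₁ sin φ₂) = -36.24390°

36.244°W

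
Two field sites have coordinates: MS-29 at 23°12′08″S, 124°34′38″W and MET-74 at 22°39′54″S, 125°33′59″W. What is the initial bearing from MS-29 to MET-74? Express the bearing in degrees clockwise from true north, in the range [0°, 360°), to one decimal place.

300.3°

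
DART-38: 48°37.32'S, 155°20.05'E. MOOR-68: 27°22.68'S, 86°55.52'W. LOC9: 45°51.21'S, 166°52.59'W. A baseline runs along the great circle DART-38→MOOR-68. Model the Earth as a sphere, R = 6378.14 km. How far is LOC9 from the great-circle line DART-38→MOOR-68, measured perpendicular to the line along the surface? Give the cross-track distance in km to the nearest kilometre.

1379 km

DART-38: φ = -48.62200°, λ = +155.33417°
MOOR-68: φ = -27.37800°, λ = -86.92533°
LOC9: φ = -45.85350°, λ = -166.87650°
δ₁₃ = central angle DART-38→LOC9 = 0.445784 rad  (haversine)
θ₁₃ = bearing DART-38→LOC9 = 98.175°,  θ₁₂ = bearing DART-38→MOOR-68 = 128.004°
dₓₜ = R·arcsin(sin δ₁₃ · sin(θ₁₃ − θ₁₂)) = 6378.14·arcsin(0.43117·sin(-29.829°)) = -1378.621 km
|dₓₜ| = 1378.621 km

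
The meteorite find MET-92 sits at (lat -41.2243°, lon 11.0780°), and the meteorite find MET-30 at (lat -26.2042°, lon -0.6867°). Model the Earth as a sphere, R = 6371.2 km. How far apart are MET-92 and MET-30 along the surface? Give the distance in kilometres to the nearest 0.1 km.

1989.1 km

Δφ = 15.0201°,  Δλ = -11.7647°
a = sin²(Δφ/2) + cos φ₁ cos φ₂ sin²(Δλ/2) = 0.024171
c = 2·arcsin(√a) = 0.312204 rad = 17.8880°
d = R·c = 6371.2 × 0.312204 = 1989.1 km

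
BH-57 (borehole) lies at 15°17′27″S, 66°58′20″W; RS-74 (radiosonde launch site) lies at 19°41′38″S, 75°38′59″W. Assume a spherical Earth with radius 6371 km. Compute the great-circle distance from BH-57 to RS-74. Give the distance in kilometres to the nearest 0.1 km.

BH-57: φ = -15.29083°, λ = -66.97222°
RS-74: φ = -19.69389°, λ = -75.64972°
Δφ = -4.4031°,  Δλ = -8.6775°
a = sin²(Δφ/2) + cos φ₁ cos φ₂ sin²(Δλ/2) = 0.006674
c = 2·arcsin(√a) = 0.163566 rad = 9.3716°
d = R·c = 6371 × 0.163566 = 1042.1 km

1042.1 km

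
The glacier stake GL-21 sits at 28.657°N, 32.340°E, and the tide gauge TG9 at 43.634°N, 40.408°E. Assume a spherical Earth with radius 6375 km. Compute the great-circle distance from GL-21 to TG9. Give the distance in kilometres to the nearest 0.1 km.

1815.0 km

Δφ = 14.9770°,  Δλ = 8.0680°
a = sin²(Δφ/2) + cos φ₁ cos φ₂ sin²(Δλ/2) = 0.020128
c = 2·arcsin(√a) = 0.284709 rad = 16.3126°
d = R·c = 6375 × 0.284709 = 1815.0 km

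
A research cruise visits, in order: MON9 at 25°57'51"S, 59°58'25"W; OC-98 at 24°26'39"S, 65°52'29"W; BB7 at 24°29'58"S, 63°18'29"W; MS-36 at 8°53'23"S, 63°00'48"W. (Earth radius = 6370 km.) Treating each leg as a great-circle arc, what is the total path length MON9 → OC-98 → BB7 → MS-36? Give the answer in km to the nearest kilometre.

MON9: φ = -25.96417°, λ = -59.97361°
OC-98: φ = -24.44417°, λ = -65.87472°
BB7: φ = -24.49944°, λ = -63.30806°
MS-36: φ = -8.88972°, λ = -63.01333°
MON9→OC-98: c = 0.096879 rad, d = 617.12 km
OC-98→BB7: c = 0.040783 rad, d = 259.79 km
BB7→MS-36: c = 0.272485 rad, d = 1735.73 km
Total = 617.12 + 259.79 + 1735.73 = 2612.64 km

2613 km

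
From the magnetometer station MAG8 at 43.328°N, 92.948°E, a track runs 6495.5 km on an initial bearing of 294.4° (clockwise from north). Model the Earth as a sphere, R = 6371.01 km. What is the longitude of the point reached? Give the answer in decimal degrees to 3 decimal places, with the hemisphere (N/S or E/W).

δ = d/R = 6495.5/6371.01 = 1.019540 rad
φ₂ = arcsin(sin φ₁ cos δ + cos φ₁ sin δ cos θ)
   = arcsin(0.68617·0.52376 + 0.72744·0.85187·0.41310) = 37.97965°
λ₂ = λ₁ + atan2(sin θ sin δ cos φ₁, cos δ − sin φ₁ sin φ₂) = 13.14402°

13.144°E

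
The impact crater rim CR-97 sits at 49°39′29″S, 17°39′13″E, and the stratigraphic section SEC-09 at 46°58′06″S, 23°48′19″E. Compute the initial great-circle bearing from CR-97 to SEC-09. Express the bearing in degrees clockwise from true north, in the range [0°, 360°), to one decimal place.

59.0°

CR-97: φ = -49.65806°, λ = +17.65361°
SEC-09: φ = -46.96833°, λ = +23.80528°
Δλ = 6.1517°
y = sin Δλ · cos φ₂ = 0.073127
x = cos φ₁ sin φ₂ − sin φ₁ cos φ₂ cos Δλ = 0.043932
θ = atan2(y, x) = 59.0039° → 59.0039° (mod 360°)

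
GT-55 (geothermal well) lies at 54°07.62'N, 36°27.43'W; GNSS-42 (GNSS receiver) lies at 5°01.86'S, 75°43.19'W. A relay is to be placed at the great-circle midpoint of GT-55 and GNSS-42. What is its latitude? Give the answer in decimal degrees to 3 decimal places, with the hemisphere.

25.774°N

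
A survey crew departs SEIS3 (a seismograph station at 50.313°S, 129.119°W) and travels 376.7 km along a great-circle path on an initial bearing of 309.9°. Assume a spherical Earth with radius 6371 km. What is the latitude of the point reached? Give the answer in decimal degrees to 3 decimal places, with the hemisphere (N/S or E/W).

δ = d/R = 376.7/6371 = 0.059127 rad
φ₂ = arcsin(sin φ₁ cos δ + cos φ₁ sin δ cos θ)
   = arcsin(-0.76954·0.99825 + 0.63859·0.05909·0.64145) = -48.07274°
λ₂ = λ₁ + atan2(sin θ sin δ cos φ₁, cos δ − sin φ₁ sin φ₂) = -133.00929°

48.073°S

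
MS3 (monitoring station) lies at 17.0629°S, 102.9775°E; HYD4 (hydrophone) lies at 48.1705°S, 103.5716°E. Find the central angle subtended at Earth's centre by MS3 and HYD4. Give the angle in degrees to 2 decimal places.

Δφ = -31.1076°,  Δλ = 0.5941°
a = sin²(Δφ/2) + cos φ₁ cos φ₂ sin²(Δλ/2) = 0.071918
c = 2·arcsin(√a) = 0.542996 rad = 31.1114°

31.11°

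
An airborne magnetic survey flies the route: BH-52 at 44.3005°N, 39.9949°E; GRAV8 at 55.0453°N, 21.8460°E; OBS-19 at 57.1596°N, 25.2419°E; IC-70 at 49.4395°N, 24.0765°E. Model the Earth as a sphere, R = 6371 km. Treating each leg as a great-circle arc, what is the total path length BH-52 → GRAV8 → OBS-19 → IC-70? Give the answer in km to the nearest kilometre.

2938 km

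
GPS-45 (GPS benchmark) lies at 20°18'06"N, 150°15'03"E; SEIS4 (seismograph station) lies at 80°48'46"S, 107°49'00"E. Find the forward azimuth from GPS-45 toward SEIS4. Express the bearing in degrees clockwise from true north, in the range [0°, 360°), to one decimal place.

186.4°

GPS-45: φ = +20.30167°, λ = +150.25083°
SEIS4: φ = -80.81278°, λ = +107.81667°
Δλ = -42.4342°
y = sin Δλ · cos φ₂ = -0.107730
x = cos φ₁ sin φ₂ − sin φ₁ cos φ₂ cos Δλ = -0.966733
θ = atan2(y, x) = -173.6413° → 186.3587° (mod 360°)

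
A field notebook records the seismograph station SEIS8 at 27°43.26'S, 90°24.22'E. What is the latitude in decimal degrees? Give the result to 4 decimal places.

27° + 43.26′/60 = 27 + 0.72100 = 27.7210°

27.7210°S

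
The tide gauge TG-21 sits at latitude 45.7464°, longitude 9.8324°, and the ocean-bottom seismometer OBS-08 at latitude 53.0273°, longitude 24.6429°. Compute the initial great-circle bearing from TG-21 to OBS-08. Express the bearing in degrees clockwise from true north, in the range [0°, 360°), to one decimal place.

47.5°

Δλ = 14.8105°
y = sin Δλ · cos φ₂ = 0.153740
x = cos φ₁ sin φ₂ − sin φ₁ cos φ₂ cos Δλ = 0.141046
θ = atan2(y, x) = 47.4658° → 47.4658° (mod 360°)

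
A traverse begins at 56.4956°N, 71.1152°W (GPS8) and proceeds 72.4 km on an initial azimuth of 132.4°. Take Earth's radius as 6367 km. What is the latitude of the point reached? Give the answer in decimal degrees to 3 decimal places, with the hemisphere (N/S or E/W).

δ = d/R = 72.4/6367 = 0.011371 rad
φ₂ = arcsin(sin φ₁ cos δ + cos φ₁ sin δ cos θ)
   = arcsin(0.83384·0.99994 + 0.55200·0.01137·-0.67430) = 56.05327°
λ₂ = λ₁ + atan2(sin θ sin δ cos φ₁, cos δ − sin φ₁ sin φ₂) = -70.25362°

56.053°N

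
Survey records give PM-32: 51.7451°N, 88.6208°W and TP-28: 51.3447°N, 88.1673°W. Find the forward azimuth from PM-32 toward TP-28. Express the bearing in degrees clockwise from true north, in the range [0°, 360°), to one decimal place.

Δλ = 0.4535°
y = sin Δλ · cos φ₂ = 0.004944
x = cos φ₁ sin φ₂ − sin φ₁ cos φ₂ cos Δλ = -0.006973
θ = atan2(y, x) = 144.6623° → 144.6623° (mod 360°)

144.7°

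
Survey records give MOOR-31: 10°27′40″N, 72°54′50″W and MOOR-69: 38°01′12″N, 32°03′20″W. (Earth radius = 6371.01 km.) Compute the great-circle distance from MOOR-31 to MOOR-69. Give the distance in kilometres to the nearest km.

MOOR-31: φ = +10.46111°, λ = -72.91389°
MOOR-69: φ = +38.02000°, λ = -32.05556°
Δφ = 27.5589°,  Δλ = 40.8583°
a = sin²(Δφ/2) + cos φ₁ cos φ₂ sin²(Δλ/2) = 0.151118
c = 2·arcsin(√a) = 0.798525 rad = 45.7521°
d = R·c = 6371.01 × 0.798525 = 5087.4 km

5087 km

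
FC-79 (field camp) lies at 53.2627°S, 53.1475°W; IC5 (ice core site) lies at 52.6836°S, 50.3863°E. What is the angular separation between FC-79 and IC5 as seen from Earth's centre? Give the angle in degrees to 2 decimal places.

56.46°

Δφ = 0.5791°,  Δλ = 103.5338°
a = sin²(Δφ/2) + cos φ₁ cos φ₂ sin²(Δλ/2) = 0.223757
c = 2·arcsin(√a) = 0.985453 rad = 56.4623°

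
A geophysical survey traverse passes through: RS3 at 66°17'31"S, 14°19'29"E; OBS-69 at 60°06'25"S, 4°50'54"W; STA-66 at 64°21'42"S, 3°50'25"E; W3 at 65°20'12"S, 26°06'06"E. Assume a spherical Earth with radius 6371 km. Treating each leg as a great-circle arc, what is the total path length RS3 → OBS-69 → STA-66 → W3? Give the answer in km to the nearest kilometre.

RS3: φ = -66.29194°, λ = +14.32472°
OBS-69: φ = -60.10694°, λ = -4.84833°
STA-66: φ = -64.36167°, λ = +3.84028°
W3: φ = -65.33667°, λ = +26.10167°
RS3→OBS-69: c = 0.184305 rad, d = 1174.21 km
OBS-69→STA-66: c = 0.102325 rad, d = 651.92 km
STA-66→W3: c = 0.165126 rad, d = 1052.02 km
Total = 1174.21 + 651.92 + 1052.02 = 2878.14 km

2878 km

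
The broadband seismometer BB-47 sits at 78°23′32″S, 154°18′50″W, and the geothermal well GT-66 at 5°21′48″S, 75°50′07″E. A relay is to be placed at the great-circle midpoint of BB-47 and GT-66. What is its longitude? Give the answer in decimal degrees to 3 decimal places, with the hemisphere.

BB-47: φ = -78.39222°, λ = -154.31389°
GT-66: φ = -5.36333°, λ = +75.83528°
Bx = cos φ₂ cos Δλ = -0.637986,  By = cos φ₂ sin Δλ = -0.764354
φₘ = atan2(sin φ₁ + sin φ₂, √((cos φ₁ + Bx)² + By²)) = -50.63322°
λₘ = λ₁ + atan2(By, cos φ₁ + Bx) = 85.94118°

85.941°E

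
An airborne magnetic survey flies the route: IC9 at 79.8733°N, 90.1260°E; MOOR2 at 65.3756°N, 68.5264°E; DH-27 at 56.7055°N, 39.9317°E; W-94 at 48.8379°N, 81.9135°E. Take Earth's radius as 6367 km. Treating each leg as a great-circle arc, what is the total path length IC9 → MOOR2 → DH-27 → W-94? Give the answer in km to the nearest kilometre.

IC9→MOOR2: c = 0.272826 rad, d = 1737.08 km
MOOR2→DH-27: c = 0.281376 rad, d = 1791.52 km
DH-27→W-94: c = 0.455913 rad, d = 2902.80 km
Total = 1737.08 + 1791.52 + 2902.80 = 6431.40 km

6431 km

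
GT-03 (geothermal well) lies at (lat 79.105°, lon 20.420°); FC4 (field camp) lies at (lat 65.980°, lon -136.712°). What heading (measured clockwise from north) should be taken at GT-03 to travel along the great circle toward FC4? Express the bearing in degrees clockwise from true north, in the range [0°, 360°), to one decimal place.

Δλ = -157.1320°
y = sin Δλ · cos φ₂ = -0.158186
x = cos φ₁ sin φ₂ − sin φ₁ cos φ₂ cos Δλ = 0.540944
θ = atan2(y, x) = -16.3003° → 343.6997° (mod 360°)

343.7°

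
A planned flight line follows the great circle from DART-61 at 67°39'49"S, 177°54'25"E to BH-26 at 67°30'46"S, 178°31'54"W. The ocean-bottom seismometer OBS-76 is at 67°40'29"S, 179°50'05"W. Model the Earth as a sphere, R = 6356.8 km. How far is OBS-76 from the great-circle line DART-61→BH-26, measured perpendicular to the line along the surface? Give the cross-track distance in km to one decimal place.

DART-61: φ = -67.66361°, λ = +177.90694°
BH-26: φ = -67.51278°, λ = -178.53167°
OBS-76: φ = -67.67472°, λ = -179.83472°
δ₁₃ = central angle DART-61→OBS-76 = 0.014976 rad  (haversine)
θ₁₃ = bearing DART-61→OBS-76 = 91.786°,  θ₁₂ = bearing DART-61→BH-26 = 85.310°
dₓₜ = R·arcsin(sin δ₁₃ · sin(θ₁₃ − θ₁₂)) = 6356.8·arcsin(0.01498·sin(6.477°)) = 10.738 km
|dₓₜ| = 10.738 km

10.7 km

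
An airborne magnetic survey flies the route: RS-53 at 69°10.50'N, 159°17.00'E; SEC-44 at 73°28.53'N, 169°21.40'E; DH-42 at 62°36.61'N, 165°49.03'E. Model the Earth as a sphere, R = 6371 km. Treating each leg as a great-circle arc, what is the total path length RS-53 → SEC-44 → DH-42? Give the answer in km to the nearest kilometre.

RS-53: φ = +69.17500°, λ = +159.28333°
SEC-44: φ = +73.47550°, λ = +169.35667°
DH-42: φ = +62.61017°, λ = +165.81717°
RS-53→SEC-44: c = 0.093568 rad, d = 596.12 km
SEC-44→DH-42: c = 0.190955 rad, d = 1216.58 km
Total = 596.12 + 1216.58 = 1812.70 km

1813 km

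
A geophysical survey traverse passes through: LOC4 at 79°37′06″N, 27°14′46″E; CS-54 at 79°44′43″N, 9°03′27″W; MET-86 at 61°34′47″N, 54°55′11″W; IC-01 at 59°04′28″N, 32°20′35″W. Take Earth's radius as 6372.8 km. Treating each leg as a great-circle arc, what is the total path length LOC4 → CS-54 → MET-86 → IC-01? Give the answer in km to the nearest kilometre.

4472 km

LOC4: φ = +79.61833°, λ = +27.24611°
CS-54: φ = +79.74528°, λ = -9.05750°
MET-86: φ = +61.57972°, λ = -54.91972°
IC-01: φ = +59.07444°, λ = -32.34306°
LOC4→CS-54: c = 0.111679 rad, d = 711.71 km
CS-54→MET-86: c = 0.391245 rad, d = 2493.33 km
MET-86→IC-01: c = 0.198821 rad, d = 1267.05 km
Total = 711.71 + 2493.33 + 1267.05 = 4472.08 km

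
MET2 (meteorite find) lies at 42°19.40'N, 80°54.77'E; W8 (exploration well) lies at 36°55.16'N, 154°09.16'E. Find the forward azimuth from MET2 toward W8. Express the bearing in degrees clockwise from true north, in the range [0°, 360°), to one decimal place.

69.3°

MET2: φ = +42.32333°, λ = +80.91283°
W8: φ = +36.91933°, λ = +154.15267°
Δλ = 73.2398°
y = sin Δλ · cos φ₂ = 0.765520
x = cos φ₁ sin φ₂ − sin φ₁ cos φ₂ cos Δλ = 0.288896
θ = atan2(y, x) = 69.3242° → 69.3242° (mod 360°)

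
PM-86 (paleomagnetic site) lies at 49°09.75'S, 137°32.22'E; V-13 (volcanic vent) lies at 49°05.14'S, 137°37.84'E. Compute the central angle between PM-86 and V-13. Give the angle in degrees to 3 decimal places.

PM-86: φ = -49.16250°, λ = +137.53700°
V-13: φ = -49.08567°, λ = +137.63067°
Δφ = 0.0768°,  Δλ = 0.0937°
a = sin²(Δφ/2) + cos φ₁ cos φ₂ sin²(Δλ/2) = 0.000001
c = 2·arcsin(√a) = 0.001715 rad = 0.0983°

0.098°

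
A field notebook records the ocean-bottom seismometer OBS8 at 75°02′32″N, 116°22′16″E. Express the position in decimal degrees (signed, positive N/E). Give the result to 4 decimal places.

+75.0422°, +116.3711°

lat: 75.0422° N → +75.0422°
lon: 116.3711° E → +116.3711°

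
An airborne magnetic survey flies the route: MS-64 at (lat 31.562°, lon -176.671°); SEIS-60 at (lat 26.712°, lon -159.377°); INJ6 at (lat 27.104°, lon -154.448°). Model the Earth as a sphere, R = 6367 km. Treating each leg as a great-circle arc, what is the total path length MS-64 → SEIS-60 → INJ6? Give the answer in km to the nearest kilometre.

MS-64→SEIS-60: c = 0.276525 rad, d = 1760.64 km
SEIS-60→INJ6: c = 0.077013 rad, d = 490.34 km
Total = 1760.64 + 490.34 = 2250.98 km

2251 km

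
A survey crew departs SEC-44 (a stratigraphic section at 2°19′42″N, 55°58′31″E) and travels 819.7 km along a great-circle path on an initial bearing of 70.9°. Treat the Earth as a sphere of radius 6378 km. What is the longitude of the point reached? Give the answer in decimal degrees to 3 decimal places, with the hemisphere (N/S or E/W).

SEC-44: φ = +2.32833°, λ = +55.97528°
δ = d/R = 819.7/6378 = 0.128520 rad
φ₂ = arcsin(sin φ₁ cos δ + cos φ₁ sin δ cos θ)
   = arcsin(0.04063·0.99175 + 0.99917·0.12817·0.32722) = 4.71472°
λ₂ = λ₁ + atan2(sin θ sin δ cos φ₁, cos δ − sin φ₁ sin φ₂) = 62.95522°

62.955°E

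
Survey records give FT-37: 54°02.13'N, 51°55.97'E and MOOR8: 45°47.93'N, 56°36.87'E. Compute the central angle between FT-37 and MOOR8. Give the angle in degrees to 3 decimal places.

FT-37: φ = +54.03550°, λ = +51.93283°
MOOR8: φ = +45.79883°, λ = +56.61450°
Δφ = -8.2367°,  Δλ = 4.6817°
a = sin²(Δφ/2) + cos φ₁ cos φ₂ sin²(Δλ/2) = 0.005841
c = 2·arcsin(√a) = 0.152998 rad = 8.7661°

8.766°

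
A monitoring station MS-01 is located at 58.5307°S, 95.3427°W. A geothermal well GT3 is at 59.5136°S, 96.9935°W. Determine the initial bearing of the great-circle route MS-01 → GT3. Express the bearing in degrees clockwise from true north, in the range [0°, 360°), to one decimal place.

Δλ = -1.6508°
y = sin Δλ · cos φ₂ = -0.014615
x = cos φ₁ sin φ₂ − sin φ₁ cos φ₂ cos Δλ = -0.017334
θ = atan2(y, x) = -139.8633° → 220.1367° (mod 360°)

220.1°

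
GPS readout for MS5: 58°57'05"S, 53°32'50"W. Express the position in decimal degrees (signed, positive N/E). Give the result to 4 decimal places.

lat: 58.9514° S → -58.9514°
lon: 53.5472° W → -53.5472°

-58.9514°, -53.5472°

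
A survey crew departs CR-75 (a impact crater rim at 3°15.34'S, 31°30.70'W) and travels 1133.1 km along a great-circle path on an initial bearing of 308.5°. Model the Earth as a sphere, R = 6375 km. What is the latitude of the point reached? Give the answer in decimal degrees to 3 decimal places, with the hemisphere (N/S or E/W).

CR-75: φ = -3.25567°, λ = -31.51167°
δ = d/R = 1133.1/6375 = 0.177741 rad
φ₂ = arcsin(sin φ₁ cos δ + cos φ₁ sin δ cos θ)
   = arcsin(-0.05679·0.98425 + 0.99839·0.17681·0.62251) = 3.09492°
λ₂ = λ₁ + atan2(sin θ sin δ cos φ₁, cos δ − sin φ₁ sin φ₂) = -39.47692°

3.095°N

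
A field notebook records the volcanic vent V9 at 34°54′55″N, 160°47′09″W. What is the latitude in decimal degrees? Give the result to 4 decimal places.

34.9153°N

34° + 54′/60 + 55″/3600 = 34 + 0.90000 + 0.01528 = 34.9153°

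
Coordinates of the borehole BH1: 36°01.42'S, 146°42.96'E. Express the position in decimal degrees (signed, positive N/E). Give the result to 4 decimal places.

lat: 36.0237° S → -36.0237°
lon: 146.7160° E → +146.7160°

-36.0237°, +146.7160°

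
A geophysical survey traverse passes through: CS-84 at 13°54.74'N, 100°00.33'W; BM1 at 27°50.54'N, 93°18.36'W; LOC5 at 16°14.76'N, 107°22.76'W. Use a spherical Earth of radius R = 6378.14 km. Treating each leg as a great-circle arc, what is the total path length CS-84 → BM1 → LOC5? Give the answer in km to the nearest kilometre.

CS-84: φ = +13.91233°, λ = -100.00550°
BM1: φ = +27.84233°, λ = -93.30600°
LOC5: φ = +16.24600°, λ = -107.37933°
CS-84→BM1: c = 0.266381 rad, d = 1699.02 km
BM1→LOC5: c = 0.304130 rad, d = 1939.78 km
Total = 1699.02 + 1939.78 = 3638.80 km

3639 km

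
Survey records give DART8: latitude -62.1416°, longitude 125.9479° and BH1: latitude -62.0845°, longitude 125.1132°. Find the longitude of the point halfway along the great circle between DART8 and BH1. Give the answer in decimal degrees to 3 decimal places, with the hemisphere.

Bx = cos φ₂ cos Δλ = 0.468119,  By = cos φ₂ sin Δλ = -0.006820
φₘ = atan2(sin φ₁ + sin φ₂, √((cos φ₁ + Bx)² + By²)) = -62.11368°
λₘ = λ₁ + atan2(By, cos φ₁ + Bx) = 125.53016°

125.530°E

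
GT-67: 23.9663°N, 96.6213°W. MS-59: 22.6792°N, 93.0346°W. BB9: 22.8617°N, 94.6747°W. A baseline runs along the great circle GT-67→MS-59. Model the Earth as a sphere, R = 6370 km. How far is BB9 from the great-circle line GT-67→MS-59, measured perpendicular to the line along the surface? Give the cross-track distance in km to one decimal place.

43.4 km

δ₁₃ = central angle GT-67→BB9 = 0.036655 rad  (haversine)
θ₁₃ = bearing GT-67→BB9 = 121.342°,  θ₁₂ = bearing GT-67→MS-59 = 110.628°
dₓₜ = R·arcsin(sin δ₁₃ · sin(θ₁₃ − θ₁₂)) = 6370·arcsin(0.03665·sin(10.714°)) = 43.398 km
|dₓₜ| = 43.398 km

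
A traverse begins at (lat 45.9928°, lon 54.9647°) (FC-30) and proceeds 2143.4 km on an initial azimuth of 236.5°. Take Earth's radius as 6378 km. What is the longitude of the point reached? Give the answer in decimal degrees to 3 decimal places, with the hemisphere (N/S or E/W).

δ = d/R = 2143.4/6378 = 0.336061 rad
φ₂ = arcsin(sin φ₁ cos δ + cos φ₁ sin δ cos θ)
   = arcsin(0.71925·0.94406 + 0.69475·0.32977·-0.55194) = 33.54314°
λ₂ = λ₁ + atan2(sin θ sin δ cos φ₁, cos δ − sin φ₁ sin φ₂) = 35.69981°

35.700°E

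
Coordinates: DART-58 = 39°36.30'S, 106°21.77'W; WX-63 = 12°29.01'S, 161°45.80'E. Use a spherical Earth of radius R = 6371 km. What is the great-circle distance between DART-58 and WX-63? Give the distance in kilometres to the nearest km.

9285 km

DART-58: φ = -39.60500°, λ = -106.36283°
WX-63: φ = -12.48350°, λ = +161.76333°
Δφ = 27.1215°,  Δλ = -91.8738°
a = sin²(Δφ/2) + cos φ₁ cos φ₂ sin²(Δλ/2) = 0.443399
c = 2·arcsin(√a) = 1.457351 rad = 83.5001°
d = R·c = 6371 × 1.457351 = 9284.8 km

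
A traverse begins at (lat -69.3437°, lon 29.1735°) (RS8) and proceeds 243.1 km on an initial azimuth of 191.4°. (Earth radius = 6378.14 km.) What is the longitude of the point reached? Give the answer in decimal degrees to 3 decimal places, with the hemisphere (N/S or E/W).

27.815°E

δ = d/R = 243.1/6378.14 = 0.038115 rad
φ₂ = arcsin(sin φ₁ cos δ + cos φ₁ sin δ cos θ)
   = arcsin(-0.93571·0.99927 + 0.35276·0.03811·-0.98027) = -71.47961°
λ₂ = λ₁ + atan2(sin θ sin δ cos φ₁, cos δ − sin φ₁ sin φ₂) = 27.81480°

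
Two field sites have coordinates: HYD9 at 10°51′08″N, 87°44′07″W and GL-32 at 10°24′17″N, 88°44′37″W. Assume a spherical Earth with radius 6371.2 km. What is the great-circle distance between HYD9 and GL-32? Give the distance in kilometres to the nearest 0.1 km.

120.9 km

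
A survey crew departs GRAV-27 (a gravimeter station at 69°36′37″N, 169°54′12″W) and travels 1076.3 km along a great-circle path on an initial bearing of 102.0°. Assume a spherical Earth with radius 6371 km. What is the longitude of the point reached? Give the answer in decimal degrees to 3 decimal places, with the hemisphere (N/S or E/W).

GRAV-27: φ = +69.61028°, λ = -169.90333°
δ = d/R = 1076.3/6371 = 0.168937 rad
φ₂ = arcsin(sin φ₁ cos δ + cos φ₁ sin δ cos θ)
   = arcsin(0.93734·0.98576 + 0.34840·0.16813·-0.20791) = 65.75826°
λ₂ = λ₁ + atan2(sin θ sin δ cos φ₁, cos δ − sin φ₁ sin φ₂) = -146.29077°

146.291°W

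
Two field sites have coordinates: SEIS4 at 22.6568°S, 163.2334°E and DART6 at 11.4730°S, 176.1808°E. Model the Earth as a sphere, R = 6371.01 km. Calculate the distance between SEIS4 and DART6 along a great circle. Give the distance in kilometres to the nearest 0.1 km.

1852.6 km

Δφ = 11.1838°,  Δλ = 12.9474°
a = sin²(Δφ/2) + cos φ₁ cos φ₂ sin²(Δλ/2) = 0.020992
c = 2·arcsin(√a) = 0.290792 rad = 16.6612°
d = R·c = 6371.01 × 0.290792 = 1852.6 km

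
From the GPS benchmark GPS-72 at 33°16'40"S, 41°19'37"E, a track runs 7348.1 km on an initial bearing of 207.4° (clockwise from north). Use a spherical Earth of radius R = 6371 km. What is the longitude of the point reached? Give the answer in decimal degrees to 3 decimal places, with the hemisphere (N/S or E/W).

GPS-72: φ = -33.27778°, λ = +41.32694°
δ = d/R = 7348.1/6371 = 1.153367 rad
φ₂ = arcsin(sin φ₁ cos δ + cos φ₁ sin δ cos θ)
   = arcsin(-0.54870·0.40541 + 0.83602·0.91413·-0.88782) = -64.28299°
λ₂ = λ₁ + atan2(sin θ sin δ cos φ₁, cos δ − sin φ₁ sin φ₂) = -62.86434°

62.864°W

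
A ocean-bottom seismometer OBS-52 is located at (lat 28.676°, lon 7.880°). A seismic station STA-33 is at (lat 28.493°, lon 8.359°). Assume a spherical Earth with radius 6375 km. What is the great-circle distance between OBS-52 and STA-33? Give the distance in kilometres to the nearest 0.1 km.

Δφ = -0.1830°,  Δλ = 0.4790°
a = sin²(Δφ/2) + cos φ₁ cos φ₂ sin²(Δλ/2) = 0.000016
c = 2·arcsin(√a) = 0.008006 rad = 0.4587°
d = R·c = 6375 × 0.008006 = 51.0 km

51.0 km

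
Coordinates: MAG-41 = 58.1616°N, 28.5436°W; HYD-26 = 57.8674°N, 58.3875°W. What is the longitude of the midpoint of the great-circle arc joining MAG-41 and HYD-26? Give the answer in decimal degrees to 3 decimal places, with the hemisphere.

43.528°W

Bx = cos φ₂ cos Δλ = 0.461345,  By = cos φ₂ sin Δλ = -0.264684
φₘ = atan2(sin φ₁ + sin φ₂, √((cos φ₁ + Bx)² + By²)) = 58.89080°
λₘ = λ₁ + atan2(By, cos φ₁ + Bx) = -43.52832°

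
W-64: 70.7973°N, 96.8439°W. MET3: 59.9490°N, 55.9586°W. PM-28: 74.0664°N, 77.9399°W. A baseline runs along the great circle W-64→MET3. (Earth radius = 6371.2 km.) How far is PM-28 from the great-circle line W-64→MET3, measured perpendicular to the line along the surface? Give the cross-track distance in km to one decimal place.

565.3 km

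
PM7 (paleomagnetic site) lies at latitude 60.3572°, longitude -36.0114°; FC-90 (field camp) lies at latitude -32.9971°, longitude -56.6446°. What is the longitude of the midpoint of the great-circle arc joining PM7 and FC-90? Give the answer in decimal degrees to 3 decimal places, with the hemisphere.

49.018°W

Bx = cos φ₂ cos Δλ = 0.784900,  By = cos φ₂ sin Δλ = -0.295544
φₘ = atan2(sin φ₁ + sin φ₂, √((cos φ₁ + Bx)² + By²)) = 13.88148°
λₘ = λ₁ + atan2(By, cos φ₁ + Bx) = -49.01777°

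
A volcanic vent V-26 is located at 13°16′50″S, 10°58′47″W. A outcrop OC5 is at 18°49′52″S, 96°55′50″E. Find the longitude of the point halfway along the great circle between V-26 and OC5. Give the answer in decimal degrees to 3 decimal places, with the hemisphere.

V-26: φ = -13.28056°, λ = -10.97972°
OC5: φ = -18.83111°, λ = +96.93056°
Bx = cos φ₂ cos Δλ = -0.291067,  By = cos φ₂ sin Δλ = 0.900607
φₘ = atan2(sin φ₁ + sin φ₂, √((cos φ₁ + Bx)² + By²)) = -26.05948°
λₘ = λ₁ + atan2(By, cos φ₁ + Bx) = 41.87715°

41.877°E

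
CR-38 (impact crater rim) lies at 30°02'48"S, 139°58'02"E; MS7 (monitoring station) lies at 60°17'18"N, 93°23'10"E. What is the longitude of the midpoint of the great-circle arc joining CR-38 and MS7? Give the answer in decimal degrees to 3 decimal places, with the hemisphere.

CR-38: φ = -30.04667°, λ = +139.96722°
MS7: φ = +60.28833°, λ = +93.38611°
Bx = cos φ₂ cos Δλ = 0.340664,  By = cos φ₂ sin Δλ = -0.360004
φₘ = atan2(sin φ₁ + sin φ₂, √((cos φ₁ + Bx)² + By²)) = 16.28785°
λₘ = λ₁ + atan2(By, cos φ₁ + Bx) = 123.34996°

123.350°E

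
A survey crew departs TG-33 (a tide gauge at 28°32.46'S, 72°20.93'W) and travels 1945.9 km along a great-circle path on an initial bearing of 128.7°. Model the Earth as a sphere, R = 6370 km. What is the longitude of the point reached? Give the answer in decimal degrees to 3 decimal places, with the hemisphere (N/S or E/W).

54.927°W

TG-33: φ = -28.54100°, λ = -72.34883°
δ = d/R = 1945.9/6370 = 0.305479 rad
φ₂ = arcsin(sin φ₁ cos δ + cos φ₁ sin δ cos θ)
   = arcsin(-0.47779·0.95370 + 0.87848·0.30075·-0.62524) = -38.37877°
λ₂ = λ₁ + atan2(sin θ sin δ cos φ₁, cos δ − sin φ₁ sin φ₂) = -54.92668°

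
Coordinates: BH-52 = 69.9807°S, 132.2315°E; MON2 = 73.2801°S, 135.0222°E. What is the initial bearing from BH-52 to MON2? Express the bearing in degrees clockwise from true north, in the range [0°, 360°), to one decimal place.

Δλ = 2.7907°
y = sin Δλ · cos φ₂ = 0.014007
x = cos φ₁ sin φ₂ − sin φ₁ cos φ₂ cos Δλ = -0.057874
θ = atan2(y, x) = 166.3945° → 166.3945° (mod 360°)

166.4°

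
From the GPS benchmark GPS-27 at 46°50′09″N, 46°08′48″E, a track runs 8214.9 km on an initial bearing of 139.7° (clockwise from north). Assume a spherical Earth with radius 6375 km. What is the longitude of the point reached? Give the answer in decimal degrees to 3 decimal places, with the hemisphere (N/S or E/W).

86.747°E

GPS-27: φ = +46.83583°, λ = +46.14667°
δ = d/R = 8214.9/6375 = 1.288612 rad
φ₂ = arcsin(sin φ₁ cos δ + cos φ₁ sin δ cos θ)
   = arcsin(0.72940·0.27845 + 0.68409·0.96045·-0.76267) = -17.33727°
λ₂ = λ₁ + atan2(sin θ sin δ cos φ₁, cos δ − sin φ₁ sin φ₂) = 86.74676°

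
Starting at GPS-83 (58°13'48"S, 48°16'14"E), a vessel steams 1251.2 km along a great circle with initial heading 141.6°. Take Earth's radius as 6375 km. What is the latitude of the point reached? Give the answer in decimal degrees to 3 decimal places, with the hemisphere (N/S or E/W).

GPS-83: φ = -58.23000°, λ = +48.27056°
δ = d/R = 1251.2/6375 = 0.196267 rad
φ₂ = arcsin(sin φ₁ cos δ + cos φ₁ sin δ cos θ)
   = arcsin(-0.85017·0.98080 + 0.52651·0.19501·-0.78369) = -66.10817°
λ₂ = λ₁ + atan2(sin θ sin δ cos φ₁, cos δ − sin φ₁ sin φ₂) = 65.67271°

66.108°S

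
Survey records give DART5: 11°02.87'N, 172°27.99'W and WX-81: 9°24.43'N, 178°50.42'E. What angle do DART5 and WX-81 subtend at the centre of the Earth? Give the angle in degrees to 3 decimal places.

DART5: φ = +11.04783°, λ = -172.46650°
WX-81: φ = +9.40717°, λ = +178.84033°
Δφ = -1.6407°,  Δλ = -8.6932°
a = sin²(Δφ/2) + cos φ₁ cos φ₂ sin²(Δλ/2) = 0.005767
c = 2·arcsin(√a) = 0.152025 rad = 8.7104°

8.710°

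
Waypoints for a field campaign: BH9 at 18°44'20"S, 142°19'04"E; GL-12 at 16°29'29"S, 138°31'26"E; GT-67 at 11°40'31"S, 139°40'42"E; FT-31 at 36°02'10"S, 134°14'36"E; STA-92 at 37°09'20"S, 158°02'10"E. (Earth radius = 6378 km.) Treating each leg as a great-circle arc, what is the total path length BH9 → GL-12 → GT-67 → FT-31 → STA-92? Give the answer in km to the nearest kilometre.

BH9: φ = -18.73889°, λ = +142.31778°
GL-12: φ = -16.49139°, λ = +138.52389°
GT-67: φ = -11.67528°, λ = +139.67833°
FT-31: φ = -36.03611°, λ = +134.24333°
STA-92: φ = -37.15556°, λ = +158.03611°
BH9→GL-12: c = 0.074303 rad, d = 473.90 km
GL-12→GT-67: c = 0.086297 rad, d = 550.41 km
GT-67→FT-31: c = 0.433727 rad, d = 2766.31 km
FT-31→STA-92: c = 0.333097 rad, d = 2124.49 km
Total = 473.90 + 550.41 + 2766.31 + 2124.49 = 5915.11 km

5915 km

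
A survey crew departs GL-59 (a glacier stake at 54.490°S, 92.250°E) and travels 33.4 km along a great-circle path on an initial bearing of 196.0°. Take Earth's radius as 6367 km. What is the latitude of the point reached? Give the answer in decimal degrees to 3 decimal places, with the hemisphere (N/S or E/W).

δ = d/R = 33.4/6367 = 0.005246 rad
φ₂ = arcsin(sin φ₁ cos δ + cos φ₁ sin δ cos θ)
   = arcsin(-0.81401·0.99999 + 0.58085·0.00525·-0.96126) = -54.77883°
λ₂ = λ₁ + atan2(sin θ sin δ cos φ₁, cos δ − sin φ₁ sin φ₂) = 92.10635°

54.779°S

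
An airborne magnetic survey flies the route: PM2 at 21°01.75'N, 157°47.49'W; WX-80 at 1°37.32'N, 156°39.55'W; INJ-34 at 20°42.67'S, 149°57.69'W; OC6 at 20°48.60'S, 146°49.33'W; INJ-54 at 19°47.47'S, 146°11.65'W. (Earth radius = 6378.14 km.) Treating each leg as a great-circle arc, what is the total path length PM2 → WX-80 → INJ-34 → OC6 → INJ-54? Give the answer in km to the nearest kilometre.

PM2: φ = +21.02917°, λ = -157.79150°
WX-80: φ = +1.62200°, λ = -156.65917°
INJ-34: φ = -20.71117°, λ = -149.96150°
OC6: φ = -20.81000°, λ = -146.82217°
INJ-54: φ = -19.79117°, λ = -146.19417°
PM2→WX-80: c = 0.339267 rad, d = 2163.89 km
WX-80→INJ-34: c = 0.406251 rad, d = 2591.12 km
INJ-34→OC6: c = 0.051262 rad, d = 326.96 km
OC6→INJ-54: c = 0.020539 rad, d = 131.00 km
Total = 2163.89 + 2591.12 + 326.96 + 131.00 = 5212.98 km

5213 km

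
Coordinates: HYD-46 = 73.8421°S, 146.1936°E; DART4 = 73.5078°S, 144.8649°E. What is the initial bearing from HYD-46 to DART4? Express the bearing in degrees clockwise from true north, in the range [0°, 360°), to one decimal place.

311.2°

Δλ = -1.3287°
y = sin Δλ · cos φ₂ = -0.006583
x = cos φ₁ sin φ₂ − sin φ₁ cos φ₂ cos Δλ = 0.005761
θ = atan2(y, x) = -48.8073° → 311.1927° (mod 360°)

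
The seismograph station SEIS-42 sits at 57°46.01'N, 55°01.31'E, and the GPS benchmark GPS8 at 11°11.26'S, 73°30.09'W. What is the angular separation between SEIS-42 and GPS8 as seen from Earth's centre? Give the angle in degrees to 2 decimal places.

SEIS-42: φ = +57.76683°, λ = +55.02183°
GPS8: φ = -11.18767°, λ = -73.50150°
Δφ = -68.9545°,  Δλ = -128.5233°
a = sin²(Δφ/2) + cos φ₁ cos φ₂ sin²(Δλ/2) = 0.745003
c = 2·arcsin(√a) = 2.082894 rad = 119.3410°

119.34°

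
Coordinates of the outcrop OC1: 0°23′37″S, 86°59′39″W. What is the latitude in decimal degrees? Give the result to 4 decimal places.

0.3936°S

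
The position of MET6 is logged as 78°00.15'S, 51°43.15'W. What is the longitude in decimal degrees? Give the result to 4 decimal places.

51° + 43.15′/60 = 51 + 0.71917 = 51.7192°

51.7192°W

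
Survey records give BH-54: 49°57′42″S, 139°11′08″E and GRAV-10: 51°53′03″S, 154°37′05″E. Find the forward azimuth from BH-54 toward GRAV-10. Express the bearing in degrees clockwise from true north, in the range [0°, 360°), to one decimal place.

BH-54: φ = -49.96167°, λ = +139.18556°
GRAV-10: φ = -51.88417°, λ = +154.61806°
Δλ = 15.4325°
y = sin Δλ · cos φ₂ = 0.164253
x = cos φ₁ sin φ₂ − sin φ₁ cos φ₂ cos Δλ = -0.050587
θ = atan2(y, x) = 107.1178° → 107.1178° (mod 360°)

107.1°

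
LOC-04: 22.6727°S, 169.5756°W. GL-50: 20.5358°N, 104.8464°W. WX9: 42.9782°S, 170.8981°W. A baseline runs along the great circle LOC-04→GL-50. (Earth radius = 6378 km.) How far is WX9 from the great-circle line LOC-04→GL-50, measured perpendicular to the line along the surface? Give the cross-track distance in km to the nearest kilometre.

δ₁₃ = central angle LOC-04→WX9 = 0.354916 rad  (haversine)
θ₁₃ = bearing LOC-04→WX9 = 182.785°,  θ₁₂ = bearing LOC-04→GL-50 = 60.568°
dₓₜ = R·arcsin(sin δ₁₃ · sin(θ₁₃ − θ₁₂)) = 6378·arcsin(0.34751·sin(122.217°)) = 1903.306 km
|dₓₜ| = 1903.306 km

1903 km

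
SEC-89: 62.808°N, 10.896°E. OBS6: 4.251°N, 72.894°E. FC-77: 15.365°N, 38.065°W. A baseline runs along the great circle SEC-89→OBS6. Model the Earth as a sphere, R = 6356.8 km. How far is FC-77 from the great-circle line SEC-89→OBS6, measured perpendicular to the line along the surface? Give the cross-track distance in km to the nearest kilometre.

4887 km

δ₁₃ = central angle SEC-89→FC-77 = 1.018087 rad  (haversine)
θ₁₃ = bearing SEC-89→FC-77 = 238.709°,  θ₁₂ = bearing SEC-89→OBS6 = 113.486°
dₓₜ = R·arcsin(sin δ₁₃ · sin(θ₁₃ − θ₁₂)) = 6356.8·arcsin(0.85111·sin(125.223°)) = 4887.133 km
|dₓₜ| = 4887.133 km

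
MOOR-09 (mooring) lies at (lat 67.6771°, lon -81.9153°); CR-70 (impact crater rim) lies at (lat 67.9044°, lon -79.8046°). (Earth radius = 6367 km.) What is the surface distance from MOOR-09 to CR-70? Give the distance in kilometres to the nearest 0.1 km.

Δφ = 0.2273°,  Δλ = 2.1107°
a = sin²(Δφ/2) + cos φ₁ cos φ₂ sin²(Δλ/2) = 0.000052
c = 2·arcsin(√a) = 0.014478 rad = 0.8295°
d = R·c = 6367 × 0.014478 = 92.2 km

92.2 km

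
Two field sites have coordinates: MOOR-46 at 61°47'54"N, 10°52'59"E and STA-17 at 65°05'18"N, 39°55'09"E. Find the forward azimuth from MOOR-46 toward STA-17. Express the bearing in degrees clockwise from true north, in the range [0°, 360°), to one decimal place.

63.0°

MOOR-46: φ = +61.79833°, λ = +10.88306°
STA-17: φ = +65.08833°, λ = +39.91917°
Δλ = 29.0361°
y = sin Δλ · cos φ₂ = 0.204444
x = cos φ₁ sin φ₂ − sin φ₁ cos φ₂ cos Δλ = 0.104047
θ = atan2(y, x) = 63.0273° → 63.0273° (mod 360°)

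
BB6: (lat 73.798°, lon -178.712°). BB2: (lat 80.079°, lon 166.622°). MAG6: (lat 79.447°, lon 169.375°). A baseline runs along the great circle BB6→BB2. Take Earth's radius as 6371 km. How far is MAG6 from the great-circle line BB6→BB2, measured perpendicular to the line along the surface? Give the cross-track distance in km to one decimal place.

6.2 km

δ₁₃ = central angle BB6→MAG6 = 0.109206 rad  (haversine)
θ₁₃ = bearing BB6→MAG6 = 339.703°,  θ₁₂ = bearing BB6→BB2 = 339.194°
dₓₜ = R·arcsin(sin δ₁₃ · sin(θ₁₃ − θ₁₂)) = 6371·arcsin(0.10899·sin(0.510°)) = 6.178 km
|dₓₜ| = 6.178 km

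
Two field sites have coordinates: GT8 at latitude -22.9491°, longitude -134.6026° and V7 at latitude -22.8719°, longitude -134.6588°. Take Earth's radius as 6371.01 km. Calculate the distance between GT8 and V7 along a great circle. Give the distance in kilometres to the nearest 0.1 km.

Δφ = 0.0772°,  Δλ = -0.0562°
a = sin²(Δφ/2) + cos φ₁ cos φ₂ sin²(Δλ/2) = 0.000001
c = 2·arcsin(√a) = 0.001622 rad = 0.0929°
d = R·c = 6371.01 × 0.001622 = 10.3 km

10.3 km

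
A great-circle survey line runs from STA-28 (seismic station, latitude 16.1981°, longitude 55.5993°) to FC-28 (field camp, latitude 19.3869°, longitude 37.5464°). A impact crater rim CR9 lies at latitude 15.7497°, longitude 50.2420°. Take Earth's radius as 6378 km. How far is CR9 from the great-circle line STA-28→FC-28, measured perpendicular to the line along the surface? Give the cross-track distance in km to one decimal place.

δ₁₃ = central angle STA-28→CR9 = 0.090229 rad  (haversine)
θ₁₃ = bearing STA-28→CR9 = 265.766°,  θ₁₂ = bearing STA-28→FC-28 = 283.203°
dₓₜ = R·arcsin(sin δ₁₃ · sin(θ₁₃ − θ₁₂)) = 6378·arcsin(0.09011·sin(-17.437°)) = -172.239 km
|dₓₜ| = 172.239 km

172.2 km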